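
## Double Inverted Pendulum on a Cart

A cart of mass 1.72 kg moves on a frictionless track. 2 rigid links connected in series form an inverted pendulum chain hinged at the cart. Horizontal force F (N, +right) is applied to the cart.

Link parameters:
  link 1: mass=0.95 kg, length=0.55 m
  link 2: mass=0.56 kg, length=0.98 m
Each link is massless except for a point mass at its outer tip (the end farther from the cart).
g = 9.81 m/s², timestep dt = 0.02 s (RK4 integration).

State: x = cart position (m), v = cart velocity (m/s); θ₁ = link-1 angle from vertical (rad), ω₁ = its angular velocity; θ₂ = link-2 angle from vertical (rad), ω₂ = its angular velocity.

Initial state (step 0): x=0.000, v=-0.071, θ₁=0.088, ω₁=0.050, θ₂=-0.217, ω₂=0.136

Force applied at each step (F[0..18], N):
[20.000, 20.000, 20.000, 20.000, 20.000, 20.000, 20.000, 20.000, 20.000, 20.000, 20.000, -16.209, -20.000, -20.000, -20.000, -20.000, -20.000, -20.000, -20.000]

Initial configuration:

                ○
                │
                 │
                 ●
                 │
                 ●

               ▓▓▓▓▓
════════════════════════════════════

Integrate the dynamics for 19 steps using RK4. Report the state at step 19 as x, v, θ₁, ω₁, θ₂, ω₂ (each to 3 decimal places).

Answer: x=0.529, v=0.974, θ₁=-0.957, ω₁=-4.075, θ₂=-0.324, ω₂=-0.072

Derivation:
apply F[0]=+20.000 → step 1: x=0.001, v=0.146, θ₁=0.086, ω₁=-0.250, θ₂=-0.215, ω₂=0.037
apply F[1]=+20.000 → step 2: x=0.006, v=0.364, θ₁=0.078, ω₁=-0.555, θ₂=-0.215, ω₂=-0.058
apply F[2]=+20.000 → step 3: x=0.015, v=0.584, θ₁=0.064, ω₁=-0.871, θ₂=-0.218, ω₂=-0.149
apply F[3]=+20.000 → step 4: x=0.029, v=0.808, θ₁=0.043, ω₁=-1.206, θ₂=-0.221, ω₂=-0.231
apply F[4]=+20.000 → step 5: x=0.048, v=1.036, θ₁=0.015, ω₁=-1.564, θ₂=-0.227, ω₂=-0.302
apply F[5]=+20.000 → step 6: x=0.071, v=1.269, θ₁=-0.020, ω₁=-1.952, θ₂=-0.233, ω₂=-0.360
apply F[6]=+20.000 → step 7: x=0.098, v=1.506, θ₁=-0.063, ω₁=-2.370, θ₂=-0.241, ω₂=-0.401
apply F[7]=+20.000 → step 8: x=0.131, v=1.746, θ₁=-0.115, ω₁=-2.820, θ₂=-0.249, ω₂=-0.426
apply F[8]=+20.000 → step 9: x=0.168, v=1.985, θ₁=-0.176, ω₁=-3.296, θ₂=-0.258, ω₂=-0.436
apply F[9]=+20.000 → step 10: x=0.210, v=2.218, θ₁=-0.247, ω₁=-3.784, θ₂=-0.267, ω₂=-0.437
apply F[10]=+20.000 → step 11: x=0.257, v=2.437, θ₁=-0.327, ω₁=-4.265, θ₂=-0.275, ω₂=-0.439
apply F[11]=-16.209 → step 12: x=0.304, v=2.265, θ₁=-0.411, ω₁=-4.107, θ₂=-0.284, ω₂=-0.431
apply F[12]=-20.000 → step 13: x=0.347, v=2.064, θ₁=-0.491, ω₁=-3.948, θ₂=-0.293, ω₂=-0.409
apply F[13]=-20.000 → step 14: x=0.387, v=1.874, θ₁=-0.569, ω₁=-3.852, θ₂=-0.300, ω₂=-0.374
apply F[14]=-20.000 → step 15: x=0.422, v=1.690, θ₁=-0.646, ω₁=-3.812, θ₂=-0.307, ω₂=-0.326
apply F[15]=-20.000 → step 16: x=0.454, v=1.511, θ₁=-0.722, ω₁=-3.820, θ₂=-0.313, ω₂=-0.269
apply F[16]=-20.000 → step 17: x=0.483, v=1.334, θ₁=-0.799, ω₁=-3.870, θ₂=-0.318, ω₂=-0.205
apply F[17]=-20.000 → step 18: x=0.508, v=1.156, θ₁=-0.877, ω₁=-3.956, θ₂=-0.322, ω₂=-0.138
apply F[18]=-20.000 → step 19: x=0.529, v=0.974, θ₁=-0.957, ω₁=-4.075, θ₂=-0.324, ω₂=-0.072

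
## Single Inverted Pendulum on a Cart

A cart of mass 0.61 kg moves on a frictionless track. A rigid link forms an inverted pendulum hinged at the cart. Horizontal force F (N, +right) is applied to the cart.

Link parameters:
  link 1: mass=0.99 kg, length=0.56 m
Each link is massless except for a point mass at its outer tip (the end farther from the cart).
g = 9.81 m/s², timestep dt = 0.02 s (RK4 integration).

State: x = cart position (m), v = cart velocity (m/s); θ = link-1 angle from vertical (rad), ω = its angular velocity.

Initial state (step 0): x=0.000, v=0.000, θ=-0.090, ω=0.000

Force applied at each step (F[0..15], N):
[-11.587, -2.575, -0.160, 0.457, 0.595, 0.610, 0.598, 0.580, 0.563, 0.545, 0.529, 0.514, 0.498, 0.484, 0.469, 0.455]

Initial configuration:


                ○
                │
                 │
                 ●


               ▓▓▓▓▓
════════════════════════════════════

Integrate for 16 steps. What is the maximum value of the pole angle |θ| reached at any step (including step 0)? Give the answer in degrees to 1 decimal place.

apply F[0]=-11.587 → step 1: x=-0.003, v=-0.348, θ=-0.084, ω=0.588
apply F[1]=-2.575 → step 2: x=-0.011, v=-0.407, θ=-0.072, ω=0.667
apply F[2]=-0.160 → step 3: x=-0.019, v=-0.393, θ=-0.059, ω=0.618
apply F[3]=+0.457 → step 4: x=-0.027, v=-0.361, θ=-0.047, ω=0.543
apply F[4]=+0.595 → step 5: x=-0.033, v=-0.329, θ=-0.037, ω=0.470
apply F[5]=+0.610 → step 6: x=-0.040, v=-0.299, θ=-0.028, ω=0.405
apply F[6]=+0.598 → step 7: x=-0.045, v=-0.271, θ=-0.021, ω=0.348
apply F[7]=+0.580 → step 8: x=-0.051, v=-0.247, θ=-0.014, ω=0.298
apply F[8]=+0.563 → step 9: x=-0.055, v=-0.225, θ=-0.009, ω=0.254
apply F[9]=+0.545 → step 10: x=-0.060, v=-0.205, θ=-0.004, ω=0.216
apply F[10]=+0.529 → step 11: x=-0.063, v=-0.187, θ=-0.000, ω=0.184
apply F[11]=+0.514 → step 12: x=-0.067, v=-0.170, θ=0.003, ω=0.155
apply F[12]=+0.498 → step 13: x=-0.070, v=-0.155, θ=0.006, ω=0.130
apply F[13]=+0.484 → step 14: x=-0.073, v=-0.142, θ=0.008, ω=0.108
apply F[14]=+0.469 → step 15: x=-0.076, v=-0.130, θ=0.010, ω=0.090
apply F[15]=+0.455 → step 16: x=-0.078, v=-0.118, θ=0.012, ω=0.073
Max |angle| over trajectory = 0.090 rad = 5.2°.

Answer: 5.2°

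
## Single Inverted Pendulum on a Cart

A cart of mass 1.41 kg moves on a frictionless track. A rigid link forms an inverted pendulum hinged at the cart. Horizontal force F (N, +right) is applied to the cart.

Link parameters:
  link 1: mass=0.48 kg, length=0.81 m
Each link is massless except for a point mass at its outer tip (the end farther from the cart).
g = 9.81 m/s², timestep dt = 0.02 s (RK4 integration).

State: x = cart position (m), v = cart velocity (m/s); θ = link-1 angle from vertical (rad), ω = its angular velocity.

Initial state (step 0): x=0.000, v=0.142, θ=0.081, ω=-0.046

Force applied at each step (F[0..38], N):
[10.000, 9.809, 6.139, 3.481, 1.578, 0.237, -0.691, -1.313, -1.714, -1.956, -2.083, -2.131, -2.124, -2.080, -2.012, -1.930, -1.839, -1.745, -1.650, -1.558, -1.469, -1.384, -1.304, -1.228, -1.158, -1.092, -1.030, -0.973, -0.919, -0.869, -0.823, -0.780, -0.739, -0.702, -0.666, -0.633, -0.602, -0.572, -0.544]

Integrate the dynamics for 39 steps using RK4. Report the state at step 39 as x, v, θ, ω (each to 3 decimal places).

apply F[0]=+10.000 → step 1: x=0.004, v=0.278, θ=0.079, ω=-0.194
apply F[1]=+9.809 → step 2: x=0.011, v=0.412, θ=0.073, ω=-0.341
apply F[2]=+6.139 → step 3: x=0.020, v=0.494, θ=0.066, ω=-0.425
apply F[3]=+3.481 → step 4: x=0.031, v=0.540, θ=0.057, ω=-0.466
apply F[4]=+1.578 → step 5: x=0.041, v=0.559, θ=0.047, ω=-0.477
apply F[5]=+0.237 → step 6: x=0.053, v=0.559, θ=0.038, ω=-0.467
apply F[6]=-0.691 → step 7: x=0.064, v=0.547, θ=0.029, ω=-0.445
apply F[7]=-1.313 → step 8: x=0.074, v=0.527, θ=0.020, ω=-0.414
apply F[8]=-1.714 → step 9: x=0.085, v=0.502, θ=0.012, ω=-0.379
apply F[9]=-1.956 → step 10: x=0.095, v=0.473, θ=0.005, ω=-0.341
apply F[10]=-2.083 → step 11: x=0.104, v=0.444, θ=-0.001, ω=-0.304
apply F[11]=-2.131 → step 12: x=0.112, v=0.414, θ=-0.007, ω=-0.269
apply F[12]=-2.124 → step 13: x=0.120, v=0.384, θ=-0.012, ω=-0.235
apply F[13]=-2.080 → step 14: x=0.128, v=0.356, θ=-0.017, ω=-0.203
apply F[14]=-2.012 → step 15: x=0.134, v=0.328, θ=-0.020, ω=-0.174
apply F[15]=-1.930 → step 16: x=0.141, v=0.303, θ=-0.024, ω=-0.147
apply F[16]=-1.839 → step 17: x=0.147, v=0.278, θ=-0.026, ω=-0.123
apply F[17]=-1.745 → step 18: x=0.152, v=0.255, θ=-0.028, ω=-0.101
apply F[18]=-1.650 → step 19: x=0.157, v=0.234, θ=-0.030, ω=-0.082
apply F[19]=-1.558 → step 20: x=0.161, v=0.214, θ=-0.032, ω=-0.065
apply F[20]=-1.469 → step 21: x=0.165, v=0.195, θ=-0.033, ω=-0.049
apply F[21]=-1.384 → step 22: x=0.169, v=0.178, θ=-0.034, ω=-0.036
apply F[22]=-1.304 → step 23: x=0.173, v=0.161, θ=-0.034, ω=-0.024
apply F[23]=-1.228 → step 24: x=0.176, v=0.146, θ=-0.035, ω=-0.014
apply F[24]=-1.158 → step 25: x=0.178, v=0.132, θ=-0.035, ω=-0.005
apply F[25]=-1.092 → step 26: x=0.181, v=0.119, θ=-0.035, ω=0.003
apply F[26]=-1.030 → step 27: x=0.183, v=0.107, θ=-0.035, ω=0.009
apply F[27]=-0.973 → step 28: x=0.185, v=0.095, θ=-0.035, ω=0.015
apply F[28]=-0.919 → step 29: x=0.187, v=0.085, θ=-0.034, ω=0.020
apply F[29]=-0.869 → step 30: x=0.189, v=0.075, θ=-0.034, ω=0.024
apply F[30]=-0.823 → step 31: x=0.190, v=0.065, θ=-0.033, ω=0.028
apply F[31]=-0.780 → step 32: x=0.191, v=0.056, θ=-0.033, ω=0.031
apply F[32]=-0.739 → step 33: x=0.192, v=0.048, θ=-0.032, ω=0.033
apply F[33]=-0.702 → step 34: x=0.193, v=0.040, θ=-0.031, ω=0.035
apply F[34]=-0.666 → step 35: x=0.194, v=0.033, θ=-0.031, ω=0.037
apply F[35]=-0.633 → step 36: x=0.194, v=0.026, θ=-0.030, ω=0.038
apply F[36]=-0.602 → step 37: x=0.195, v=0.019, θ=-0.029, ω=0.039
apply F[37]=-0.572 → step 38: x=0.195, v=0.013, θ=-0.028, ω=0.040
apply F[38]=-0.544 → step 39: x=0.195, v=0.007, θ=-0.028, ω=0.040

Answer: x=0.195, v=0.007, θ=-0.028, ω=0.040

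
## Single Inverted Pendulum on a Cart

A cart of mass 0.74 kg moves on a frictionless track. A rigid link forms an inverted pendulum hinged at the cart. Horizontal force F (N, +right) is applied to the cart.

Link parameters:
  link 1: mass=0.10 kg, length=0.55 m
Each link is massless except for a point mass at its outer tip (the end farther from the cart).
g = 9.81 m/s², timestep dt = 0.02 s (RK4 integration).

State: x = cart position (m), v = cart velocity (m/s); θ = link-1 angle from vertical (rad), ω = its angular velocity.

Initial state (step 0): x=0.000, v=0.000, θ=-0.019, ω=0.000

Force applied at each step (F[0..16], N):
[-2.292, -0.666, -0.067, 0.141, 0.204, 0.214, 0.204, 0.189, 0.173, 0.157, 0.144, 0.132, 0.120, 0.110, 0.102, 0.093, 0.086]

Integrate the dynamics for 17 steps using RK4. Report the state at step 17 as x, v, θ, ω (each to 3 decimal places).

Answer: x=-0.017, v=-0.024, θ=0.003, ω=0.013

Derivation:
apply F[0]=-2.292 → step 1: x=-0.001, v=-0.061, θ=-0.018, ω=0.105
apply F[1]=-0.666 → step 2: x=-0.002, v=-0.079, θ=-0.016, ω=0.131
apply F[2]=-0.067 → step 3: x=-0.004, v=-0.080, θ=-0.013, ω=0.128
apply F[3]=+0.141 → step 4: x=-0.005, v=-0.076, θ=-0.011, ω=0.117
apply F[4]=+0.204 → step 5: x=-0.007, v=-0.071, θ=-0.008, ω=0.103
apply F[5]=+0.214 → step 6: x=-0.008, v=-0.065, θ=-0.006, ω=0.089
apply F[6]=+0.204 → step 7: x=-0.009, v=-0.059, θ=-0.005, ω=0.077
apply F[7]=+0.189 → step 8: x=-0.010, v=-0.054, θ=-0.003, ω=0.066
apply F[8]=+0.173 → step 9: x=-0.011, v=-0.049, θ=-0.002, ω=0.057
apply F[9]=+0.157 → step 10: x=-0.012, v=-0.045, θ=-0.001, ω=0.048
apply F[10]=+0.144 → step 11: x=-0.013, v=-0.041, θ=-0.000, ω=0.041
apply F[11]=+0.132 → step 12: x=-0.014, v=-0.037, θ=0.001, ω=0.035
apply F[12]=+0.120 → step 13: x=-0.015, v=-0.034, θ=0.001, ω=0.029
apply F[13]=+0.110 → step 14: x=-0.015, v=-0.031, θ=0.002, ω=0.024
apply F[14]=+0.102 → step 15: x=-0.016, v=-0.028, θ=0.002, ω=0.020
apply F[15]=+0.093 → step 16: x=-0.016, v=-0.026, θ=0.003, ω=0.016
apply F[16]=+0.086 → step 17: x=-0.017, v=-0.024, θ=0.003, ω=0.013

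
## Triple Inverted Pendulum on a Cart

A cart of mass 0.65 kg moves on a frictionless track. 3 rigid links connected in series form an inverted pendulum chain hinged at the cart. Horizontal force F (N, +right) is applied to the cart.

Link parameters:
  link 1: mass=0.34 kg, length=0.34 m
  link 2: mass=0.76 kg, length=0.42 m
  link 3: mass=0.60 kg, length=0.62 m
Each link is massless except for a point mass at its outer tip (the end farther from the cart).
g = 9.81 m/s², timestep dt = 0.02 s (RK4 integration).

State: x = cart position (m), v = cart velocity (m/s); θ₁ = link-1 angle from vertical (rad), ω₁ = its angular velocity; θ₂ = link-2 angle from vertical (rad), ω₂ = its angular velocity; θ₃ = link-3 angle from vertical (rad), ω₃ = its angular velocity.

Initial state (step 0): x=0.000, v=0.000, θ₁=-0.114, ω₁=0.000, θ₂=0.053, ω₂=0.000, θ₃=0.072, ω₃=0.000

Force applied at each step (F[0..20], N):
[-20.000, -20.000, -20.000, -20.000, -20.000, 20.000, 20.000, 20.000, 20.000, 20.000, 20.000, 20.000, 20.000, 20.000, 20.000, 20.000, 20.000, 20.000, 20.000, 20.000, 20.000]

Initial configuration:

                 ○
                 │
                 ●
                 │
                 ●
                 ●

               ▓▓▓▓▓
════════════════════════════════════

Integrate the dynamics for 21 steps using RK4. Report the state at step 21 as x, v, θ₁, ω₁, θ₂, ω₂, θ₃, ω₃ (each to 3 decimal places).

Answer: x=0.086, v=3.436, θ₁=1.618, ω₁=-0.454, θ₂=-1.066, ω₂=-10.706, θ₃=-0.012, ω₃=-1.961

Derivation:
apply F[0]=-20.000 → step 1: x=-0.005, v=-0.550, θ₁=-0.103, ω₁=1.110, θ₂=0.057, ω₂=0.438, θ₃=0.072, ω₃=0.011
apply F[1]=-20.000 → step 2: x=-0.022, v=-1.118, θ₁=-0.069, ω₁=2.370, θ₂=0.070, ω₂=0.799, θ₃=0.072, ω₃=0.017
apply F[2]=-20.000 → step 3: x=-0.050, v=-1.718, θ₁=-0.006, ω₁=3.914, θ₂=0.088, ω₂=1.000, θ₃=0.073, ω₃=0.015
apply F[3]=-20.000 → step 4: x=-0.091, v=-2.330, θ₁=0.090, ω₁=5.719, θ₂=0.109, ω₂=1.017, θ₃=0.073, ω₃=0.015
apply F[4]=-20.000 → step 5: x=-0.143, v=-2.867, θ₁=0.221, ω₁=7.274, θ₂=0.129, ω₂=1.095, θ₃=0.074, ω₃=0.041
apply F[5]=+20.000 → step 6: x=-0.194, v=-2.290, θ₁=0.351, ω₁=5.902, θ₂=0.151, ω₂=1.003, θ₃=0.074, ω₃=0.032
apply F[6]=+20.000 → step 7: x=-0.235, v=-1.808, θ₁=0.461, ω₁=5.185, θ₂=0.168, ω₂=0.647, θ₃=0.075, ω₃=0.001
apply F[7]=+20.000 → step 8: x=-0.267, v=-1.377, θ₁=0.562, ω₁=4.894, θ₂=0.175, ω₂=0.099, θ₃=0.074, ω₃=-0.037
apply F[8]=+20.000 → step 9: x=-0.291, v=-0.967, θ₁=0.659, ω₁=4.847, θ₂=0.171, ω₂=-0.564, θ₃=0.073, ω₃=-0.073
apply F[9]=+20.000 → step 10: x=-0.306, v=-0.555, θ₁=0.756, ω₁=4.918, θ₂=0.152, ω₂=-1.286, θ₃=0.071, ω₃=-0.099
apply F[10]=+20.000 → step 11: x=-0.313, v=-0.132, θ₁=0.856, ω₁=5.019, θ₂=0.119, ω₂=-2.027, θ₃=0.069, ω₃=-0.114
apply F[11]=+20.000 → step 12: x=-0.311, v=0.307, θ₁=0.957, ω₁=5.098, θ₂=0.071, ω₂=-2.763, θ₃=0.067, ω₃=-0.118
apply F[12]=+20.000 → step 13: x=-0.300, v=0.759, θ₁=1.059, ω₁=5.119, θ₂=0.009, ω₂=-3.484, θ₃=0.065, ω₃=-0.117
apply F[13]=+20.000 → step 14: x=-0.281, v=1.220, θ₁=1.161, ω₁=5.061, θ₂=-0.068, ω₂=-4.194, θ₃=0.062, ω₃=-0.116
apply F[14]=+20.000 → step 15: x=-0.252, v=1.682, θ₁=1.261, ω₁=4.901, θ₂=-0.159, ω₂=-4.912, θ₃=0.060, ω₃=-0.127
apply F[15]=+20.000 → step 16: x=-0.213, v=2.134, θ₁=1.356, ω₁=4.607, θ₂=-0.265, ω₂=-5.661, θ₃=0.057, ω₃=-0.160
apply F[16]=+20.000 → step 17: x=-0.166, v=2.559, θ₁=1.444, ω₁=4.132, θ₂=-0.386, ω₂=-6.478, θ₃=0.053, ω₃=-0.238
apply F[17]=+20.000 → step 18: x=-0.111, v=2.938, θ₁=1.520, ω₁=3.410, θ₂=-0.524, ω₂=-7.398, θ₃=0.047, ω₃=-0.392
apply F[18]=+20.000 → step 19: x=-0.049, v=3.236, θ₁=1.578, ω₁=2.375, θ₂=-0.683, ω₂=-8.447, θ₃=0.037, ω₃=-0.676
apply F[19]=+20.000 → step 20: x=0.017, v=3.414, θ₁=1.613, ω₁=1.025, θ₂=-0.863, ω₂=-9.595, θ₃=0.019, ω₃=-1.170
apply F[20]=+20.000 → step 21: x=0.086, v=3.436, θ₁=1.618, ω₁=-0.454, θ₂=-1.066, ω₂=-10.706, θ₃=-0.012, ω₃=-1.961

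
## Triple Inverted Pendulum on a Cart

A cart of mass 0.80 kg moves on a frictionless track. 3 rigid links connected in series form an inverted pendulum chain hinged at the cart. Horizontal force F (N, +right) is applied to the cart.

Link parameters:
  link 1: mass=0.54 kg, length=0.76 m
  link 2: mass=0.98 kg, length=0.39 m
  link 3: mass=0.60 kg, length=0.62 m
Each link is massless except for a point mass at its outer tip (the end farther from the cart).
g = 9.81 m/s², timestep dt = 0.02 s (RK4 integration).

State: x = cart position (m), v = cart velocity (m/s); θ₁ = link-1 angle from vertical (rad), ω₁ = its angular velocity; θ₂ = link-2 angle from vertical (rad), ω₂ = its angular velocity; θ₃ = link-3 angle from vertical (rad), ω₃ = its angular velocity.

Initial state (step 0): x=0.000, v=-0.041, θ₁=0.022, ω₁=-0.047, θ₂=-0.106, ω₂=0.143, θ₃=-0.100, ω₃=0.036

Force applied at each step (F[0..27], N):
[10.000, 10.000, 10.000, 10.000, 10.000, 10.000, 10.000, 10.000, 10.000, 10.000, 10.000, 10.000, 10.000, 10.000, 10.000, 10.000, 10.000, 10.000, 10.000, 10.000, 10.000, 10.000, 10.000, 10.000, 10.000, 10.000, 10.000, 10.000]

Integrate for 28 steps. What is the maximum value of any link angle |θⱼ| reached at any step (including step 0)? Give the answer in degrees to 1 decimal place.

apply F[0]=+10.000 → step 1: x=0.002, v=0.198, θ₁=0.019, ω₁=-0.264, θ₂=-0.106, ω₂=-0.102, θ₃=-0.099, ω₃=0.039
apply F[1]=+10.000 → step 2: x=0.008, v=0.441, θ₁=0.011, ω₁=-0.491, θ₂=-0.110, ω₂=-0.338, θ₃=-0.098, ω₃=0.043
apply F[2]=+10.000 → step 3: x=0.019, v=0.688, θ₁=-0.001, ω₁=-0.731, θ₂=-0.119, ω₂=-0.562, θ₃=-0.098, ω₃=0.051
apply F[3]=+10.000 → step 4: x=0.036, v=0.942, θ₁=-0.018, ω₁=-0.991, θ₂=-0.132, ω₂=-0.772, θ₃=-0.096, ω₃=0.063
apply F[4]=+10.000 → step 5: x=0.057, v=1.204, θ₁=-0.041, ω₁=-1.276, θ₂=-0.150, ω₂=-0.962, θ₃=-0.095, ω₃=0.081
apply F[5]=+10.000 → step 6: x=0.084, v=1.474, θ₁=-0.069, ω₁=-1.589, θ₂=-0.171, ω₂=-1.123, θ₃=-0.093, ω₃=0.105
apply F[6]=+10.000 → step 7: x=0.116, v=1.749, θ₁=-0.104, ω₁=-1.932, θ₂=-0.194, ω₂=-1.248, θ₃=-0.091, ω₃=0.130
apply F[7]=+10.000 → step 8: x=0.154, v=2.026, θ₁=-0.147, ω₁=-2.301, θ₂=-0.220, ω₂=-1.329, θ₃=-0.088, ω₃=0.153
apply F[8]=+10.000 → step 9: x=0.197, v=2.294, θ₁=-0.197, ω₁=-2.683, θ₂=-0.247, ω₂=-1.364, θ₃=-0.085, ω₃=0.167
apply F[9]=+10.000 → step 10: x=0.245, v=2.543, θ₁=-0.254, ω₁=-3.060, θ₂=-0.275, ω₂=-1.364, θ₃=-0.081, ω₃=0.165
apply F[10]=+10.000 → step 11: x=0.298, v=2.761, θ₁=-0.319, ω₁=-3.408, θ₂=-0.302, ω₂=-1.349, θ₃=-0.078, ω₃=0.140
apply F[11]=+10.000 → step 12: x=0.355, v=2.938, θ₁=-0.390, ω₁=-3.704, θ₂=-0.329, ω₂=-1.351, θ₃=-0.076, ω₃=0.090
apply F[12]=+10.000 → step 13: x=0.416, v=3.073, θ₁=-0.466, ω₁=-3.937, θ₂=-0.356, ω₂=-1.399, θ₃=-0.075, ω₃=0.017
apply F[13]=+10.000 → step 14: x=0.478, v=3.167, θ₁=-0.547, ω₁=-4.106, θ₂=-0.385, ω₂=-1.512, θ₃=-0.075, ω₃=-0.076
apply F[14]=+10.000 → step 15: x=0.542, v=3.227, θ₁=-0.630, ω₁=-4.222, θ₂=-0.417, ω₂=-1.693, θ₃=-0.078, ω₃=-0.184
apply F[15]=+10.000 → step 16: x=0.607, v=3.258, θ₁=-0.716, ω₁=-4.295, θ₂=-0.453, ω₂=-1.939, θ₃=-0.083, ω₃=-0.304
apply F[16]=+10.000 → step 17: x=0.672, v=3.267, θ₁=-0.802, ω₁=-4.337, θ₂=-0.495, ω₂=-2.240, θ₃=-0.090, ω₃=-0.434
apply F[17]=+10.000 → step 18: x=0.738, v=3.256, θ₁=-0.889, ω₁=-4.355, θ₂=-0.543, ω₂=-2.587, θ₃=-0.100, ω₃=-0.577
apply F[18]=+10.000 → step 19: x=0.802, v=3.226, θ₁=-0.976, ω₁=-4.356, θ₂=-0.599, ω₂=-2.969, θ₃=-0.113, ω₃=-0.733
apply F[19]=+10.000 → step 20: x=0.867, v=3.179, θ₁=-1.063, ω₁=-4.343, θ₂=-0.662, ω₂=-3.377, θ₃=-0.130, ω₃=-0.907
apply F[20]=+10.000 → step 21: x=0.929, v=3.115, θ₁=-1.150, ω₁=-4.318, θ₂=-0.734, ω₂=-3.802, θ₃=-0.150, ω₃=-1.103
apply F[21]=+10.000 → step 22: x=0.991, v=3.032, θ₁=-1.236, ω₁=-4.283, θ₂=-0.814, ω₂=-4.235, θ₃=-0.174, ω₃=-1.326
apply F[22]=+10.000 → step 23: x=1.051, v=2.929, θ₁=-1.321, ω₁=-4.243, θ₂=-0.903, ω₂=-4.669, θ₃=-0.203, ω₃=-1.582
apply F[23]=+10.000 → step 24: x=1.108, v=2.805, θ₁=-1.405, ω₁=-4.199, θ₂=-1.001, ω₂=-5.093, θ₃=-0.238, ω₃=-1.878
apply F[24]=+10.000 → step 25: x=1.163, v=2.658, θ₁=-1.489, ω₁=-4.160, θ₂=-1.107, ω₂=-5.496, θ₃=-0.278, ω₃=-2.220
apply F[25]=+10.000 → step 26: x=1.214, v=2.486, θ₁=-1.572, ω₁=-4.133, θ₂=-1.221, ω₂=-5.864, θ₃=-0.327, ω₃=-2.614
apply F[26]=+10.000 → step 27: x=1.262, v=2.286, θ₁=-1.654, ω₁=-4.129, θ₂=-1.341, ω₂=-6.182, θ₃=-0.383, ω₃=-3.066
apply F[27]=+10.000 → step 28: x=1.305, v=2.055, θ₁=-1.737, ω₁=-4.162, θ₂=-1.467, ω₂=-6.430, θ₃=-0.450, ω₃=-3.578
Max |angle| over trajectory = 1.737 rad = 99.5°.

Answer: 99.5°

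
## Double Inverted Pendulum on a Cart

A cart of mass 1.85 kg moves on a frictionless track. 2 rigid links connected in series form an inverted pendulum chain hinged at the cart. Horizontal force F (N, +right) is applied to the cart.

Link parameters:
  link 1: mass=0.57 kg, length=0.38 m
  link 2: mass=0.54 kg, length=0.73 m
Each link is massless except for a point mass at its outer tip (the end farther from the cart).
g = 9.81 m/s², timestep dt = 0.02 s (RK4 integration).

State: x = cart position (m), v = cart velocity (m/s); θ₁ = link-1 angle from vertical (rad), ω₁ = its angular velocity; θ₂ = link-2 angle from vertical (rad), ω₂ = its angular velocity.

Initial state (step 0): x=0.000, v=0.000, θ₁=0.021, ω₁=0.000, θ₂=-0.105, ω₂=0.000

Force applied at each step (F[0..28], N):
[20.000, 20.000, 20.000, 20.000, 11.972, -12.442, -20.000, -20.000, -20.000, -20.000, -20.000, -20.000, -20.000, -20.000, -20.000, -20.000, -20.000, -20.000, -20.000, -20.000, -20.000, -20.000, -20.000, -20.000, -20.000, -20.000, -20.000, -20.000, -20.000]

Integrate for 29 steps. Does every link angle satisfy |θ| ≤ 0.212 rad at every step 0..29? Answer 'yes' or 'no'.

Answer: no

Derivation:
apply F[0]=+20.000 → step 1: x=0.002, v=0.214, θ₁=0.016, ω₁=-0.492, θ₂=-0.106, ω₂=-0.065
apply F[1]=+20.000 → step 2: x=0.009, v=0.429, θ₁=0.001, ω₁=-0.999, θ₂=-0.108, ω₂=-0.124
apply F[2]=+20.000 → step 3: x=0.019, v=0.646, θ₁=-0.024, ω₁=-1.532, θ₂=-0.111, ω₂=-0.172
apply F[3]=+20.000 → step 4: x=0.034, v=0.867, θ₁=-0.060, ω₁=-2.104, θ₂=-0.114, ω₂=-0.202
apply F[4]=+11.972 → step 5: x=0.053, v=1.003, θ₁=-0.106, ω₁=-2.492, θ₂=-0.119, ω₂=-0.215
apply F[5]=-12.442 → step 6: x=0.072, v=0.882, θ₁=-0.153, ω₁=-2.246, θ₂=-0.123, ω₂=-0.211
apply F[6]=-20.000 → step 7: x=0.088, v=0.686, θ₁=-0.194, ω₁=-1.853, θ₂=-0.127, ω₂=-0.185
apply F[7]=-20.000 → step 8: x=0.099, v=0.496, θ₁=-0.228, ω₁=-1.516, θ₂=-0.130, ω₂=-0.139
apply F[8]=-20.000 → step 9: x=0.107, v=0.311, θ₁=-0.255, ω₁=-1.227, θ₂=-0.132, ω₂=-0.074
apply F[9]=-20.000 → step 10: x=0.112, v=0.130, θ₁=-0.277, ω₁=-0.978, θ₂=-0.133, ω₂=0.005
apply F[10]=-20.000 → step 11: x=0.113, v=-0.048, θ₁=-0.295, ω₁=-0.761, θ₂=-0.132, ω₂=0.098
apply F[11]=-20.000 → step 12: x=0.110, v=-0.223, θ₁=-0.308, ω₁=-0.570, θ₂=-0.129, ω₂=0.203
apply F[12]=-20.000 → step 13: x=0.104, v=-0.396, θ₁=-0.318, ω₁=-0.398, θ₂=-0.124, ω₂=0.317
apply F[13]=-20.000 → step 14: x=0.094, v=-0.569, θ₁=-0.324, ω₁=-0.242, θ₂=-0.116, ω₂=0.439
apply F[14]=-20.000 → step 15: x=0.081, v=-0.741, θ₁=-0.327, ω₁=-0.096, θ₂=-0.106, ω₂=0.569
apply F[15]=-20.000 → step 16: x=0.065, v=-0.914, θ₁=-0.328, ω₁=0.044, θ₂=-0.093, ω₂=0.706
apply F[16]=-20.000 → step 17: x=0.045, v=-1.086, θ₁=-0.326, ω₁=0.182, θ₂=-0.078, ω₂=0.849
apply F[17]=-20.000 → step 18: x=0.021, v=-1.260, θ₁=-0.321, ω₁=0.322, θ₂=-0.059, ω₂=0.998
apply F[18]=-20.000 → step 19: x=-0.006, v=-1.436, θ₁=-0.313, ω₁=0.467, θ₂=-0.038, ω₂=1.152
apply F[19]=-20.000 → step 20: x=-0.036, v=-1.614, θ₁=-0.302, ω₁=0.623, θ₂=-0.013, ω₂=1.309
apply F[20]=-20.000 → step 21: x=-0.070, v=-1.794, θ₁=-0.288, ω₁=0.793, θ₂=0.014, ω₂=1.470
apply F[21]=-20.000 → step 22: x=-0.108, v=-1.977, θ₁=-0.270, ω₁=0.984, θ₂=0.046, ω₂=1.631
apply F[22]=-20.000 → step 23: x=-0.150, v=-2.164, θ₁=-0.248, ω₁=1.202, θ₂=0.080, ω₂=1.792
apply F[23]=-20.000 → step 24: x=-0.195, v=-2.355, θ₁=-0.222, ω₁=1.453, θ₂=0.117, ω₂=1.949
apply F[24]=-20.000 → step 25: x=-0.244, v=-2.551, θ₁=-0.190, ω₁=1.745, θ₂=0.158, ω₂=2.100
apply F[25]=-20.000 → step 26: x=-0.297, v=-2.751, θ₁=-0.151, ω₁=2.086, θ₂=0.201, ω₂=2.238
apply F[26]=-20.000 → step 27: x=-0.354, v=-2.957, θ₁=-0.106, ω₁=2.485, θ₂=0.247, ω₂=2.359
apply F[27]=-20.000 → step 28: x=-0.415, v=-3.168, θ₁=-0.052, ω₁=2.950, θ₂=0.295, ω₂=2.456
apply F[28]=-20.000 → step 29: x=-0.481, v=-3.384, θ₁=0.013, ω₁=3.487, θ₂=0.345, ω₂=2.521
Max |angle| over trajectory = 0.345 rad; bound = 0.212 → exceeded.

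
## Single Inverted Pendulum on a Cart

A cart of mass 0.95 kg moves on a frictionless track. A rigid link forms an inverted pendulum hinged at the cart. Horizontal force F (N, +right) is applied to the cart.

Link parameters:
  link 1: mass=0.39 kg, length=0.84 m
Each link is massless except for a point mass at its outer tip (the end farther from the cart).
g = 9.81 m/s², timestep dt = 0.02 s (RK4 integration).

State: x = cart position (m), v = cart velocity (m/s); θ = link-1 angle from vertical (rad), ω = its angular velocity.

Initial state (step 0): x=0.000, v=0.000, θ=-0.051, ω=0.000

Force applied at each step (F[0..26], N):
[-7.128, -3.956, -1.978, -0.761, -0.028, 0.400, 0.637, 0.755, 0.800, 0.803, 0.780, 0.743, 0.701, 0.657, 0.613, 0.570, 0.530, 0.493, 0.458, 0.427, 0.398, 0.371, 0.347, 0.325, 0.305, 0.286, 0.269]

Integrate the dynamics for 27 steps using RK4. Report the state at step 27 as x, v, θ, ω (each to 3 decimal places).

Answer: x=-0.077, v=-0.032, θ=0.012, ω=-0.001

Derivation:
apply F[0]=-7.128 → step 1: x=-0.001, v=-0.146, θ=-0.049, ω=0.162
apply F[1]=-3.956 → step 2: x=-0.005, v=-0.225, θ=-0.045, ω=0.245
apply F[2]=-1.978 → step 3: x=-0.010, v=-0.263, θ=-0.040, ω=0.280
apply F[3]=-0.761 → step 4: x=-0.015, v=-0.276, θ=-0.034, ω=0.287
apply F[4]=-0.028 → step 5: x=-0.021, v=-0.275, θ=-0.029, ω=0.278
apply F[5]=+0.400 → step 6: x=-0.026, v=-0.264, θ=-0.023, ω=0.259
apply F[6]=+0.637 → step 7: x=-0.031, v=-0.249, θ=-0.018, ω=0.236
apply F[7]=+0.755 → step 8: x=-0.036, v=-0.232, θ=-0.014, ω=0.212
apply F[8]=+0.800 → step 9: x=-0.041, v=-0.214, θ=-0.010, ω=0.188
apply F[9]=+0.803 → step 10: x=-0.045, v=-0.196, θ=-0.006, ω=0.165
apply F[10]=+0.780 → step 11: x=-0.049, v=-0.180, θ=-0.003, ω=0.144
apply F[11]=+0.743 → step 12: x=-0.052, v=-0.164, θ=-0.001, ω=0.125
apply F[12]=+0.701 → step 13: x=-0.055, v=-0.149, θ=0.002, ω=0.107
apply F[13]=+0.657 → step 14: x=-0.058, v=-0.135, θ=0.004, ω=0.092
apply F[14]=+0.613 → step 15: x=-0.061, v=-0.123, θ=0.005, ω=0.078
apply F[15]=+0.570 → step 16: x=-0.063, v=-0.111, θ=0.007, ω=0.066
apply F[16]=+0.530 → step 17: x=-0.065, v=-0.101, θ=0.008, ω=0.055
apply F[17]=+0.493 → step 18: x=-0.067, v=-0.091, θ=0.009, ω=0.045
apply F[18]=+0.458 → step 19: x=-0.069, v=-0.082, θ=0.010, ω=0.037
apply F[19]=+0.427 → step 20: x=-0.070, v=-0.074, θ=0.010, ω=0.029
apply F[20]=+0.398 → step 21: x=-0.072, v=-0.067, θ=0.011, ω=0.023
apply F[21]=+0.371 → step 22: x=-0.073, v=-0.060, θ=0.011, ω=0.017
apply F[22]=+0.347 → step 23: x=-0.074, v=-0.053, θ=0.012, ω=0.012
apply F[23]=+0.325 → step 24: x=-0.075, v=-0.047, θ=0.012, ω=0.008
apply F[24]=+0.305 → step 25: x=-0.076, v=-0.042, θ=0.012, ω=0.005
apply F[25]=+0.286 → step 26: x=-0.077, v=-0.037, θ=0.012, ω=0.001
apply F[26]=+0.269 → step 27: x=-0.077, v=-0.032, θ=0.012, ω=-0.001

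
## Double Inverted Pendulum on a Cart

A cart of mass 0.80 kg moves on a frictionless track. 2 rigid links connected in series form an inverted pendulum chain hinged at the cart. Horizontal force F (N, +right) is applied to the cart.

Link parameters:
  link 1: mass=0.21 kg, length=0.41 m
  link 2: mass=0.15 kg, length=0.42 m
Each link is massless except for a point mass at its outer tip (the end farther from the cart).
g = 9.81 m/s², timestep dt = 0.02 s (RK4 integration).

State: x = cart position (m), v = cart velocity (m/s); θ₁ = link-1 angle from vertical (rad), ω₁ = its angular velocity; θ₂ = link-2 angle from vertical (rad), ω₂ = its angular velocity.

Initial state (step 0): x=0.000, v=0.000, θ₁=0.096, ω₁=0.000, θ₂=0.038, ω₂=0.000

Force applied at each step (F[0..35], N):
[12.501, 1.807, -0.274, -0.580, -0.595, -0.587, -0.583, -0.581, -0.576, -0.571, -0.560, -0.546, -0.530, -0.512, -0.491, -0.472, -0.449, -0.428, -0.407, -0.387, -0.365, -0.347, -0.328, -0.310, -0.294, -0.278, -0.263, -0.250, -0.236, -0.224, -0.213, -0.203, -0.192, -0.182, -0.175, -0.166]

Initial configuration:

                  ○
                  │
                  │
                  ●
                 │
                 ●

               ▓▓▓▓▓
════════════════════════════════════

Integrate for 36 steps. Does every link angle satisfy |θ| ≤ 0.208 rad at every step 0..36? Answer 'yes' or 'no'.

apply F[0]=+12.501 → step 1: x=0.003, v=0.303, θ₁=0.089, ω₁=-0.670, θ₂=0.037, ω₂=-0.051
apply F[1]=+1.807 → step 2: x=0.009, v=0.341, θ₁=0.076, ω₁=-0.707, θ₂=0.036, ω₂=-0.087
apply F[2]=-0.274 → step 3: x=0.016, v=0.328, θ₁=0.062, ω₁=-0.632, θ₂=0.034, ω₂=-0.113
apply F[3]=-0.580 → step 4: x=0.023, v=0.309, θ₁=0.050, ω₁=-0.550, θ₂=0.032, ω₂=-0.131
apply F[4]=-0.595 → step 5: x=0.029, v=0.290, θ₁=0.040, ω₁=-0.478, θ₂=0.029, ω₂=-0.143
apply F[5]=-0.587 → step 6: x=0.034, v=0.272, θ₁=0.031, ω₁=-0.415, θ₂=0.026, ω₂=-0.150
apply F[6]=-0.583 → step 7: x=0.039, v=0.256, θ₁=0.023, ω₁=-0.360, θ₂=0.023, ω₂=-0.152
apply F[7]=-0.581 → step 8: x=0.044, v=0.239, θ₁=0.017, ω₁=-0.311, θ₂=0.020, ω₂=-0.151
apply F[8]=-0.576 → step 9: x=0.049, v=0.224, θ₁=0.011, ω₁=-0.268, θ₂=0.017, ω₂=-0.147
apply F[9]=-0.571 → step 10: x=0.053, v=0.209, θ₁=0.006, ω₁=-0.229, θ₂=0.014, ω₂=-0.141
apply F[10]=-0.560 → step 11: x=0.057, v=0.194, θ₁=0.002, ω₁=-0.195, θ₂=0.011, ω₂=-0.135
apply F[11]=-0.546 → step 12: x=0.061, v=0.181, θ₁=-0.002, ω₁=-0.166, θ₂=0.009, ω₂=-0.127
apply F[12]=-0.530 → step 13: x=0.065, v=0.168, θ₁=-0.005, ω₁=-0.139, θ₂=0.006, ω₂=-0.118
apply F[13]=-0.512 → step 14: x=0.068, v=0.155, θ₁=-0.007, ω₁=-0.116, θ₂=0.004, ω₂=-0.109
apply F[14]=-0.491 → step 15: x=0.071, v=0.144, θ₁=-0.010, ω₁=-0.096, θ₂=0.002, ω₂=-0.100
apply F[15]=-0.472 → step 16: x=0.074, v=0.133, θ₁=-0.011, ω₁=-0.078, θ₂=-0.000, ω₂=-0.091
apply F[16]=-0.449 → step 17: x=0.076, v=0.123, θ₁=-0.013, ω₁=-0.063, θ₂=-0.002, ω₂=-0.082
apply F[17]=-0.428 → step 18: x=0.078, v=0.113, θ₁=-0.014, ω₁=-0.050, θ₂=-0.003, ω₂=-0.074
apply F[18]=-0.407 → step 19: x=0.081, v=0.104, θ₁=-0.015, ω₁=-0.038, θ₂=-0.005, ω₂=-0.065
apply F[19]=-0.387 → step 20: x=0.083, v=0.096, θ₁=-0.015, ω₁=-0.028, θ₂=-0.006, ω₂=-0.058
apply F[20]=-0.365 → step 21: x=0.085, v=0.088, θ₁=-0.016, ω₁=-0.020, θ₂=-0.007, ω₂=-0.050
apply F[21]=-0.347 → step 22: x=0.086, v=0.081, θ₁=-0.016, ω₁=-0.013, θ₂=-0.008, ω₂=-0.044
apply F[22]=-0.328 → step 23: x=0.088, v=0.074, θ₁=-0.016, ω₁=-0.007, θ₂=-0.009, ω₂=-0.037
apply F[23]=-0.310 → step 24: x=0.089, v=0.068, θ₁=-0.016, ω₁=-0.001, θ₂=-0.009, ω₂=-0.032
apply F[24]=-0.294 → step 25: x=0.090, v=0.062, θ₁=-0.016, ω₁=0.003, θ₂=-0.010, ω₂=-0.026
apply F[25]=-0.278 → step 26: x=0.092, v=0.057, θ₁=-0.016, ω₁=0.006, θ₂=-0.011, ω₂=-0.022
apply F[26]=-0.263 → step 27: x=0.093, v=0.051, θ₁=-0.016, ω₁=0.009, θ₂=-0.011, ω₂=-0.017
apply F[27]=-0.250 → step 28: x=0.094, v=0.047, θ₁=-0.016, ω₁=0.012, θ₂=-0.011, ω₂=-0.013
apply F[28]=-0.236 → step 29: x=0.095, v=0.042, θ₁=-0.016, ω₁=0.014, θ₂=-0.011, ω₂=-0.010
apply F[29]=-0.224 → step 30: x=0.095, v=0.038, θ₁=-0.015, ω₁=0.015, θ₂=-0.012, ω₂=-0.007
apply F[30]=-0.213 → step 31: x=0.096, v=0.034, θ₁=-0.015, ω₁=0.016, θ₂=-0.012, ω₂=-0.004
apply F[31]=-0.203 → step 32: x=0.097, v=0.030, θ₁=-0.015, ω₁=0.017, θ₂=-0.012, ω₂=-0.001
apply F[32]=-0.192 → step 33: x=0.097, v=0.027, θ₁=-0.014, ω₁=0.018, θ₂=-0.012, ω₂=0.001
apply F[33]=-0.182 → step 34: x=0.098, v=0.023, θ₁=-0.014, ω₁=0.018, θ₂=-0.012, ω₂=0.003
apply F[34]=-0.175 → step 35: x=0.098, v=0.020, θ₁=-0.014, ω₁=0.019, θ₂=-0.012, ω₂=0.005
apply F[35]=-0.166 → step 36: x=0.099, v=0.017, θ₁=-0.013, ω₁=0.019, θ₂=-0.012, ω₂=0.006
Max |angle| over trajectory = 0.096 rad; bound = 0.208 → within bound.

Answer: yes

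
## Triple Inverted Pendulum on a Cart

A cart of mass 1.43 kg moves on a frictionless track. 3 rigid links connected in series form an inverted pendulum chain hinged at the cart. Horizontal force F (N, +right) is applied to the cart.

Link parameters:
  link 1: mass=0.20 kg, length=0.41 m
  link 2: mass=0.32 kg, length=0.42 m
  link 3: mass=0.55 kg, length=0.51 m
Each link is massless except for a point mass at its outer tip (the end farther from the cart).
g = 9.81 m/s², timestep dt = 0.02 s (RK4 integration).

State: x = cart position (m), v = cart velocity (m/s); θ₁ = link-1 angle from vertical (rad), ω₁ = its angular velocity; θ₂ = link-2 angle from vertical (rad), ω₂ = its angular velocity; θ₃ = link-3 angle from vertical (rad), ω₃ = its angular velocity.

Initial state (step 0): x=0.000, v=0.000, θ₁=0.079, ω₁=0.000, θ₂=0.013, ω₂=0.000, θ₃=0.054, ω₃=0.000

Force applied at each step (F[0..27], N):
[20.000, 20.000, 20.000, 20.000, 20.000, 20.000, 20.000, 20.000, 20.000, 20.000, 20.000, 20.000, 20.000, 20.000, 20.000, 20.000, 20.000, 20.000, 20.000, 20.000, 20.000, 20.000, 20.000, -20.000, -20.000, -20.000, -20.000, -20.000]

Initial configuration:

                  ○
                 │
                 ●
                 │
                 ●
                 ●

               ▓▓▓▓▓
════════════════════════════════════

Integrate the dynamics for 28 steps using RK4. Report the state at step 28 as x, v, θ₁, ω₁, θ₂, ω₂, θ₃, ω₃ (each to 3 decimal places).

Answer: x=1.603, v=1.941, θ₁=-2.000, ω₁=-4.338, θ₂=-1.735, ω₂=-1.062, θ₃=-1.981, ω₃=-13.315

Derivation:
apply F[0]=+20.000 → step 1: x=0.003, v=0.267, θ₁=0.074, ω₁=-0.468, θ₂=0.011, ω₂=-0.211, θ₃=0.054, ω₃=0.047
apply F[1]=+20.000 → step 2: x=0.011, v=0.537, θ₁=0.060, ω₁=-0.961, θ₂=0.005, ω₂=-0.407, θ₃=0.056, ω₃=0.098
apply F[2]=+20.000 → step 3: x=0.024, v=0.809, θ₁=0.036, ω₁=-1.502, θ₂=-0.005, ω₂=-0.571, θ₃=0.058, ω₃=0.156
apply F[3]=+20.000 → step 4: x=0.043, v=1.087, θ₁=-0.000, ω₁=-2.115, θ₂=-0.018, ω₂=-0.686, θ₃=0.062, ω₃=0.220
apply F[4]=+20.000 → step 5: x=0.068, v=1.369, θ₁=-0.050, ω₁=-2.811, θ₂=-0.032, ω₂=-0.737, θ₃=0.067, ω₃=0.283
apply F[5]=+20.000 → step 6: x=0.098, v=1.653, θ₁=-0.113, ω₁=-3.574, θ₂=-0.047, ω₂=-0.733, θ₃=0.073, ω₃=0.330
apply F[6]=+20.000 → step 7: x=0.134, v=1.935, θ₁=-0.193, ω₁=-4.337, θ₂=-0.061, ω₂=-0.724, θ₃=0.080, ω₃=0.341
apply F[7]=+20.000 → step 8: x=0.175, v=2.205, θ₁=-0.286, ω₁=-5.000, θ₂=-0.077, ω₂=-0.804, θ₃=0.087, ω₃=0.301
apply F[8]=+20.000 → step 9: x=0.222, v=2.460, θ₁=-0.391, ω₁=-5.484, θ₂=-0.095, ω₂=-1.057, θ₃=0.092, ω₃=0.210
apply F[9]=+20.000 → step 10: x=0.273, v=2.698, θ₁=-0.504, ω₁=-5.780, θ₂=-0.120, ω₂=-1.508, θ₃=0.095, ω₃=0.081
apply F[10]=+20.000 → step 11: x=0.330, v=2.921, θ₁=-0.622, ω₁=-5.920, θ₂=-0.156, ω₂=-2.131, θ₃=0.095, ω₃=-0.081
apply F[11]=+20.000 → step 12: x=0.390, v=3.132, θ₁=-0.740, ω₁=-5.929, θ₂=-0.206, ω₂=-2.885, θ₃=0.091, ω₃=-0.276
apply F[12]=+20.000 → step 13: x=0.455, v=3.331, θ₁=-0.858, ω₁=-5.818, θ₂=-0.272, ω₂=-3.732, θ₃=0.084, ω₃=-0.516
apply F[13]=+20.000 → step 14: x=0.523, v=3.518, θ₁=-0.972, ω₁=-5.581, θ₂=-0.356, ω₂=-4.635, θ₃=0.070, ω₃=-0.818
apply F[14]=+20.000 → step 15: x=0.596, v=3.695, θ₁=-1.080, ω₁=-5.207, θ₂=-0.458, ω₂=-5.559, θ₃=0.050, ω₃=-1.208
apply F[15]=+20.000 → step 16: x=0.671, v=3.858, θ₁=-1.179, ω₁=-4.693, θ₂=-0.578, ω₂=-6.465, θ₃=0.021, ω₃=-1.721
apply F[16]=+20.000 → step 17: x=0.750, v=4.007, θ₁=-1.267, ω₁=-4.049, θ₂=-0.716, ω₂=-7.308, θ₃=-0.020, ω₃=-2.397
apply F[17]=+20.000 → step 18: x=0.831, v=4.137, θ₁=-1.341, ω₁=-3.322, θ₂=-0.870, ω₂=-8.025, θ₃=-0.076, ω₃=-3.283
apply F[18]=+20.000 → step 19: x=0.915, v=4.242, θ₁=-1.400, ω₁=-2.609, θ₂=-1.035, ω₂=-8.506, θ₃=-0.153, ω₃=-4.418
apply F[19]=+20.000 → step 20: x=1.001, v=4.321, θ₁=-1.446, ω₁=-2.081, θ₂=-1.207, ω₂=-8.568, θ₃=-0.254, ω₃=-5.804
apply F[20]=+20.000 → step 21: x=1.088, v=4.382, θ₁=-1.486, ω₁=-1.926, θ₂=-1.374, ω₂=-7.998, θ₃=-0.386, ω₃=-7.353
apply F[21]=+20.000 → step 22: x=1.176, v=4.438, θ₁=-1.526, ω₁=-2.205, θ₂=-1.522, ω₂=-6.699, θ₃=-0.549, ω₃=-8.913
apply F[22]=+20.000 → step 23: x=1.265, v=4.492, θ₁=-1.576, ω₁=-2.808, θ₂=-1.637, ω₂=-4.737, θ₃=-0.742, ω₃=-10.410
apply F[23]=-20.000 → step 24: x=1.352, v=4.137, θ₁=-1.639, ω₁=-3.461, θ₂=-1.715, ω₂=-2.951, θ₃=-0.957, ω₃=-11.142
apply F[24]=-20.000 → step 25: x=1.430, v=3.729, θ₁=-1.715, ω₁=-4.216, θ₂=-1.754, ω₂=-1.021, θ₃=-1.189, ω₃=-12.028
apply F[25]=-20.000 → step 26: x=1.500, v=3.210, θ₁=-1.807, ω₁=-4.897, θ₂=-1.756, ω₂=0.714, θ₃=-1.440, ω₃=-13.081
apply F[26]=-20.000 → step 27: x=1.558, v=2.563, θ₁=-1.907, ω₁=-4.951, θ₂=-1.736, ω₂=0.934, θ₃=-1.709, ω₃=-13.718
apply F[27]=-20.000 → step 28: x=1.603, v=1.941, θ₁=-2.000, ω₁=-4.338, θ₂=-1.735, ω₂=-1.062, θ₃=-1.981, ω₃=-13.315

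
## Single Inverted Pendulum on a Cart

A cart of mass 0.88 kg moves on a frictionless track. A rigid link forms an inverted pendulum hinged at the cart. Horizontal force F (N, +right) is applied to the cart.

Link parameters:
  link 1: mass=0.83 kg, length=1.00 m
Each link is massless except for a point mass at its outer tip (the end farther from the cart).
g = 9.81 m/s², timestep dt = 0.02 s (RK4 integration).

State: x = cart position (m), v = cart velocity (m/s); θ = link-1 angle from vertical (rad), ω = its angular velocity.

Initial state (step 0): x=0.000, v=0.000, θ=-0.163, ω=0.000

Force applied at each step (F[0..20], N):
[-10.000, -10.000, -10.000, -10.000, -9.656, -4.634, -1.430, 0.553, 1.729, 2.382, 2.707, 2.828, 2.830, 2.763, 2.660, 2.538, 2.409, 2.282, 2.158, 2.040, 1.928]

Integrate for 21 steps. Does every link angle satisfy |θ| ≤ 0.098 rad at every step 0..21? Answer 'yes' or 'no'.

Answer: no

Derivation:
apply F[0]=-10.000 → step 1: x=-0.002, v=-0.193, θ=-0.161, ω=0.159
apply F[1]=-10.000 → step 2: x=-0.008, v=-0.387, θ=-0.157, ω=0.319
apply F[2]=-10.000 → step 3: x=-0.017, v=-0.582, θ=-0.149, ω=0.482
apply F[3]=-10.000 → step 4: x=-0.031, v=-0.781, θ=-0.137, ω=0.651
apply F[4]=-9.656 → step 5: x=-0.049, v=-0.974, θ=-0.123, ω=0.817
apply F[5]=-4.634 → step 6: x=-0.069, v=-1.059, θ=-0.106, ω=0.879
apply F[6]=-1.430 → step 7: x=-0.090, v=-1.075, θ=-0.088, ω=0.876
apply F[7]=+0.553 → step 8: x=-0.112, v=-1.049, θ=-0.071, ω=0.835
apply F[8]=+1.729 → step 9: x=-0.132, v=-0.999, θ=-0.055, ω=0.772
apply F[9]=+2.382 → step 10: x=-0.151, v=-0.937, θ=-0.040, ω=0.701
apply F[10]=+2.707 → step 11: x=-0.169, v=-0.870, θ=-0.027, ω=0.627
apply F[11]=+2.828 → step 12: x=-0.186, v=-0.802, θ=-0.015, ω=0.555
apply F[12]=+2.830 → step 13: x=-0.201, v=-0.736, θ=-0.005, ω=0.487
apply F[13]=+2.763 → step 14: x=-0.216, v=-0.673, θ=0.004, ω=0.424
apply F[14]=+2.660 → step 15: x=-0.228, v=-0.614, θ=0.012, ω=0.367
apply F[15]=+2.538 → step 16: x=-0.240, v=-0.559, θ=0.019, ω=0.315
apply F[16]=+2.409 → step 17: x=-0.251, v=-0.508, θ=0.025, ω=0.269
apply F[17]=+2.282 → step 18: x=-0.261, v=-0.462, θ=0.030, ω=0.227
apply F[18]=+2.158 → step 19: x=-0.269, v=-0.419, θ=0.034, ω=0.191
apply F[19]=+2.040 → step 20: x=-0.277, v=-0.379, θ=0.038, ω=0.158
apply F[20]=+1.928 → step 21: x=-0.285, v=-0.342, θ=0.040, ω=0.129
Max |angle| over trajectory = 0.163 rad; bound = 0.098 → exceeded.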